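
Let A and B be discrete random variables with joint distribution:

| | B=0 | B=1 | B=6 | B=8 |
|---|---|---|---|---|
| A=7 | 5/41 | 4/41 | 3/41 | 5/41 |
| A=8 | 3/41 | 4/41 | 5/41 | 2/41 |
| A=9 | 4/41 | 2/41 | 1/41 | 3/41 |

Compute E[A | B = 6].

70/9

P(B = 6) = 9/41.
Σ A·P over the event = 7·(3/41) + 8·(5/41) + 9·(1/41) = 70/41.
E[A | B = 6] = (70/41) / (9/41) = 70/9.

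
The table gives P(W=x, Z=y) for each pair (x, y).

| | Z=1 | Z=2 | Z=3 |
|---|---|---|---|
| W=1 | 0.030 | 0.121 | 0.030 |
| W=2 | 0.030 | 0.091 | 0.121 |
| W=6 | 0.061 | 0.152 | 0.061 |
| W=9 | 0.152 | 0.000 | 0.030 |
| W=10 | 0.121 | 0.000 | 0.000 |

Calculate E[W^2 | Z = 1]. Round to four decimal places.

P(Z = 1) = 0.394.
Σ W^2·P over the event = 1·(0.030) + 4·(0.030) + 36·(0.061) + 81·(0.152) + 100·(0.121) = 26.758.
E[W^2 | Z = 1] = (26.758) / (0.394) = 67.9137.

67.9137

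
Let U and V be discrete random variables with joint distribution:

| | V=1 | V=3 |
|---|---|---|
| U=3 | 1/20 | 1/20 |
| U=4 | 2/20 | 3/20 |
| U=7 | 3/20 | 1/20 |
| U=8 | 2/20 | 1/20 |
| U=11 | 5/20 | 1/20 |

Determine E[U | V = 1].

103/13

P(V = 1) = 13/20.
Σ U·P over the event = 3·(1/20) + 4·(2/20) + 7·(3/20) + 8·(2/20) + 11·(5/20) = 103/20.
E[U | V = 1] = (103/20) / (13/20) = 103/13.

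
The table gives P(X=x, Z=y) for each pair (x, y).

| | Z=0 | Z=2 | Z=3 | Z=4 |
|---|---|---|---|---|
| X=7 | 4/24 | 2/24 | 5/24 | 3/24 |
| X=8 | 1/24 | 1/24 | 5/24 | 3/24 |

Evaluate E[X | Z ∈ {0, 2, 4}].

103/14

P(Z ∈ {0, 2, 4}) = 7/12.
Σ X·P over the event = 7·(4/24) + 7·(2/24) + 7·(3/24) + 8·(1/24) + 8·(1/24) + 8·(3/24) = 103/24.
E[X | Z ∈ {0, 2, 4}] = (103/24) / (7/12) = 103/14.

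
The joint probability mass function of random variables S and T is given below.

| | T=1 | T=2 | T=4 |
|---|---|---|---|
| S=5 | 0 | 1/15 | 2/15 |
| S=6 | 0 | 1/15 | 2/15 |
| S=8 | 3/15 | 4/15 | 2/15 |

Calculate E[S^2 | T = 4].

P(T = 4) = 2/5.
Σ S^2·P over the event = 25·(2/15) + 36·(2/15) + 64·(2/15) = 50/3.
E[S^2 | T = 4] = (50/3) / (2/5) = 125/3.

125/3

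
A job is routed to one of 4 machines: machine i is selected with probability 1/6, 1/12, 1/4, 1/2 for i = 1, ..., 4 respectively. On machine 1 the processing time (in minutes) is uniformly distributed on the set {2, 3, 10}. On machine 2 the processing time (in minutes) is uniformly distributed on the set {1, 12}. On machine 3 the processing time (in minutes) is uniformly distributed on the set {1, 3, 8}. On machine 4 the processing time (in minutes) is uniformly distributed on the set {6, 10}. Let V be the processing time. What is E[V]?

E[V | machine 1] = (2+3+10)/3 = 5.
E[V | machine 2] = (1+12)/2 = 13/2.
E[V | machine 3] = (1+3+8)/3 = 4.
E[V | machine 4] = (6+10)/2 = 8.
E[V] = (1/6)·(5) + (1/12)·(13/2) + (1/4)·(4) + (1/2)·(8) = 51/8.

51/8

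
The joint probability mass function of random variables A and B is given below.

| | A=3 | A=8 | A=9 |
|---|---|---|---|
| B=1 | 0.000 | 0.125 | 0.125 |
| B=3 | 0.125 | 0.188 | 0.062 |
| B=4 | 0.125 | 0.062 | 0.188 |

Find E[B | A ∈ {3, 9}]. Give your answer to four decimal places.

P(A ∈ {3, 9}) = 0.625.
Σ B·P over the event = 3·(0.125) + 4·(0.125) + 1·(0.125) + 3·(0.062) + 4·(0.188) = 1.938.
E[B | A ∈ {3, 9}] = (1.938) / (0.625) = 3.1008.

3.1008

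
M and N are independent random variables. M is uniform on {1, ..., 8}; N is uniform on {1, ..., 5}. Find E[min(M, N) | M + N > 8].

18/5

P(M + N > 8) = 3/8.
Summing min(M,N)·P(x,y) over outcomes with M + N > 8 gives 27/20.
E[min(M, N) | M + N > 8] = (27/20) / (3/8) = 18/5.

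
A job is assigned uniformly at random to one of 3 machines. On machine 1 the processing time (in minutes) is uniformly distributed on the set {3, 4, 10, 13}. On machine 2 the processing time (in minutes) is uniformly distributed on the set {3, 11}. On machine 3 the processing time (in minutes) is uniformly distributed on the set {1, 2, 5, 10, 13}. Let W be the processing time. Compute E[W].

E[W | machine 1] = (3+4+10+13)/4 = 15/2.
E[W | machine 2] = (3+11)/2 = 7.
E[W | machine 3] = (1+2+5+10+13)/5 = 31/5.
By the law of total expectation,
E[W] = (1/3)·(15/2) + (1/3)·(7) + (1/3)·(31/5) = 69/10.

69/10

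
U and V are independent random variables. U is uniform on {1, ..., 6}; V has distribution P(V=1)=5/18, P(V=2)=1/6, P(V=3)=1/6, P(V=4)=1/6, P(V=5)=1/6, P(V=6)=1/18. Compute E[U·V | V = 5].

P(V = 5) = 1/6.
Summing UV·P(x,y) over outcomes with V = 5 gives 35/12.
E[U·V | V = 5] = (35/12) / (1/6) = 35/2.

35/2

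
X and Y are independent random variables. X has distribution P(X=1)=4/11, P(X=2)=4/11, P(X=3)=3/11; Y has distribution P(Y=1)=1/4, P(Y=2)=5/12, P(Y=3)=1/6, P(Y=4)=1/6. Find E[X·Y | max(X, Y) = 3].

P(max(X, Y) = 3) = 23/66.
Summing XY·P(x,y) over outcomes with max(X, Y) = 3 gives 81/44.
E[X·Y | max(X, Y) = 3] = (81/44) / (23/66) = 243/46.

243/46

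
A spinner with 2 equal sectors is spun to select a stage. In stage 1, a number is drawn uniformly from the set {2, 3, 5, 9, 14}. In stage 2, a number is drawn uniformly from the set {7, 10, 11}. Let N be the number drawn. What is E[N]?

E[N | stage 1] = (2+3+5+9+14)/5 = 33/5.
E[N | stage 2] = (7+10+11)/3 = 28/3.
E[N] = (1/2)·(33/5) + (1/2)·(28/3) = 239/30.

239/30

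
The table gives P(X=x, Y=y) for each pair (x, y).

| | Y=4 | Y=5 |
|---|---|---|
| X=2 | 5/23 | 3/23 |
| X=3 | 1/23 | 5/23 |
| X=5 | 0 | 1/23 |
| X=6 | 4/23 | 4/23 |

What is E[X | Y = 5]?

P(Y = 5) = 13/23.
Σ X·P over the event = 2·(3/23) + 3·(5/23) + 5·(1/23) + 6·(4/23) = 50/23.
E[X | Y = 5] = (50/23) / (13/23) = 50/13.

50/13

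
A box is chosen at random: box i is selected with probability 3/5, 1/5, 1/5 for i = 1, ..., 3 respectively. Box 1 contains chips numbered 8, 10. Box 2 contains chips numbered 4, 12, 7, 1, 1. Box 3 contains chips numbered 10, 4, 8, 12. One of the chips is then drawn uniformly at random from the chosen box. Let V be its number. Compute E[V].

E[V | box 1] = (8+10)/2 = 9.
E[V | box 2] = (4+12+7+1+1)/5 = 5.
E[V | box 3] = (10+4+8+12)/4 = 17/2.
By the law of total expectation,
E[V] = (3/5)·(9) + (1/5)·(5) + (1/5)·(17/2) = 81/10.

81/10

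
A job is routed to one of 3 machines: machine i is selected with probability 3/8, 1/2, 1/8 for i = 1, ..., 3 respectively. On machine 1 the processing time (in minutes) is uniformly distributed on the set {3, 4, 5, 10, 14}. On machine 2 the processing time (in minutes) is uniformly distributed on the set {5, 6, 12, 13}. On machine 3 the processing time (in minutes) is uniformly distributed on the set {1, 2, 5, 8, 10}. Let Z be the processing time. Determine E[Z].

E[Z | machine 1] = (3+4+5+10+14)/5 = 36/5.
E[Z | machine 2] = (5+6+12+13)/4 = 9.
E[Z | machine 3] = (1+2+5+8+10)/5 = 26/5.
By the law of total expectation,
E[Z] = (3/8)·(36/5) + (1/2)·(9) + (1/8)·(26/5) = 157/20.

157/20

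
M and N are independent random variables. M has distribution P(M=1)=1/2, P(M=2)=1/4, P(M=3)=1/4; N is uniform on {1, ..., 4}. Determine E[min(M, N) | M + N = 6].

P(M + N = 6) = 1/8.
Summing min(M,N)·P(x,y) over outcomes with M + N = 6 gives 5/16.
E[min(M, N) | M + N = 6] = (5/16) / (1/8) = 5/2.

5/2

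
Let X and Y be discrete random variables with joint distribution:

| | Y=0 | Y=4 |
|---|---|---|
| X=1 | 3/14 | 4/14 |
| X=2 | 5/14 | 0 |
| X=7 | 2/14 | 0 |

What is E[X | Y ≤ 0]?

27/10

P(Y ≤ 0) = 5/7.
Σ X·P over the event = 1·(3/14) + 2·(5/14) + 7·(2/14) = 27/14.
E[X | Y ≤ 0] = (27/14) / (5/7) = 27/10.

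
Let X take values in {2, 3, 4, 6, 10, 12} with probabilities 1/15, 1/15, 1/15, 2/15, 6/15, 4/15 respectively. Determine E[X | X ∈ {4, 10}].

64/7

P(X ∈ {4, 10}) = 7/15.
Σ over the event: 4·1/15 + 10·2/5 = 64/15.
E[X | X ∈ {4, 10}] = (64/15) / (7/15) = 64/7.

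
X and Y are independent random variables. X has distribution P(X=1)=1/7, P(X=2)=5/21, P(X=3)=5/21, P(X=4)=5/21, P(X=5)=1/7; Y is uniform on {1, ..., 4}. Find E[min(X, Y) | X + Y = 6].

19/9

P(X + Y = 6) = 3/14.
Summing min(X,Y)·P(x,y) over outcomes with X + Y = 6 gives 19/42.
E[min(X, Y) | X + Y = 6] = (19/42) / (3/14) = 19/9.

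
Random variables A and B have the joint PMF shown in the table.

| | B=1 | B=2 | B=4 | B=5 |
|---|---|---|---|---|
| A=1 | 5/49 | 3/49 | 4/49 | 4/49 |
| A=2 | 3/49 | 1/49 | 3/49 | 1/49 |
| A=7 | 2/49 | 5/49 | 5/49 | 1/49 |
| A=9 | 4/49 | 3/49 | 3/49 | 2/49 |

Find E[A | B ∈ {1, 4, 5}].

P(B ∈ {1, 4, 5}) = 37/49.
Summing A·P(A=x,B=y) over the conditioning event gives 164/49.
E[A | B ∈ {1, 4, 5}] = (164/49) / (37/49) = 164/37.

164/37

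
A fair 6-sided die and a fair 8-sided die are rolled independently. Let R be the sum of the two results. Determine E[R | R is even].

P(R is even) = 1/2.
Σ over the event: 2·1/48 + 4·1/16 + 6·5/48 + 8·1/8 + 10·5/48 + 12·1/16 + 14·1/48 = 4.
E[R | R is even] = (4) / (1/2) = 8.

8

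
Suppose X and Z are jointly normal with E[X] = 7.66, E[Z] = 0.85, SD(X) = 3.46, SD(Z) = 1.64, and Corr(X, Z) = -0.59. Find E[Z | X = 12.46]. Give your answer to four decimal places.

-0.4923

E[Z | X=x] = μ_Z + ρ(σ_Z/σ_X)(x − μ_X) for jointly normal variables.
E[Z | X=12.46] = 0.85 + (-0.59)·(1.64/3.46)·(12.46 − (7.66)) = 0.85 + (-0.27965)·(4.8) = -0.4923.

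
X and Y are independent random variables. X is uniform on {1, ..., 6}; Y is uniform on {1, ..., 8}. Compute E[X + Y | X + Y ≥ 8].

P(X + Y ≥ 8) = 9/16.
Summing (X+Y)·P(x,y) over outcomes with X + Y ≥ 8 gives 17/3.
E[X + Y | X + Y ≥ 8] = (17/3) / (9/16) = 272/27.

272/27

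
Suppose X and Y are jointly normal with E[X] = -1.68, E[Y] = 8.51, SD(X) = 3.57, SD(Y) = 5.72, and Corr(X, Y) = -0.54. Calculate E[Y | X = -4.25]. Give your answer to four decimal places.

10.7336

For a bivariate normal, E[Y | X=x] = μ_Y + ρ·(σ_Y/σ_X)·(x − μ_X).
E[Y | X=-4.25] = 8.51 + (-0.54)·(5.72/3.57)·(-4.25 − (-1.68)) = 8.51 + (-0.86521)·(-2.57) = 10.7336.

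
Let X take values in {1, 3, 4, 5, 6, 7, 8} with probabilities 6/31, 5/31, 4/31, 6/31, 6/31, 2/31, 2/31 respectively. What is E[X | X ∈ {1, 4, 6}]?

P(X ∈ {1, 4, 6}) = 16/31.
Σ over the event: 1·6/31 + 4·4/31 + 6·6/31 = 58/31.
E[X | X ∈ {1, 4, 6}] = (58/31) / (16/31) = 29/8.

29/8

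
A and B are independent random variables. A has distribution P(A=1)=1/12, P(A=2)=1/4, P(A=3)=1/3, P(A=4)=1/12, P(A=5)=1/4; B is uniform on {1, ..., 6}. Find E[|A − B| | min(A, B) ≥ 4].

3/4

P(min(A, B) ≥ 4) = 1/6.
Summing |A−B|·P(x,y) over outcomes with min(A, B) ≥ 4 gives 1/8.
E[|A − B| | min(A, B) ≥ 4] = (1/8) / (1/6) = 3/4.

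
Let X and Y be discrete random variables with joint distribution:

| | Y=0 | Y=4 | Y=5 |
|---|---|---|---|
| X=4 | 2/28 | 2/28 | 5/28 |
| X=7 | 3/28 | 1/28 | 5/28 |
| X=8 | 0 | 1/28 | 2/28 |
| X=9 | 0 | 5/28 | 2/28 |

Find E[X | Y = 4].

P(Y = 4) = 9/28.
Σ X·P over the event = 4·(2/28) + 7·(1/28) + 8·(1/28) + 9·(5/28) = 17/7.
E[X | Y = 4] = (17/7) / (9/28) = 68/9.

68/9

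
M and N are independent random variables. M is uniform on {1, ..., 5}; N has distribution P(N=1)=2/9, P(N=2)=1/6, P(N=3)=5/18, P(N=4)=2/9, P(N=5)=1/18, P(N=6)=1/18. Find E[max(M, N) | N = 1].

3

P(N = 1) = 2/9.
Summing max(M,N)·P(x,y) over outcomes with N = 1 gives 2/3.
E[max(M, N) | N = 1] = (2/3) / (2/9) = 3.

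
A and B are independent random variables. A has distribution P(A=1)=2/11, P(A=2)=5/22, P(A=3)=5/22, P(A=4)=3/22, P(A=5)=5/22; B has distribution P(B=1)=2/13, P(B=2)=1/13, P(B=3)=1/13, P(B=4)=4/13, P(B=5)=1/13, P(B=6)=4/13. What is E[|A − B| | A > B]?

21/11

P(A > B) = 7/26.
Summing |A−B|·P(x,y) over outcomes with A > B gives 147/286.
E[|A − B| | A > B] = (147/286) / (7/26) = 21/11.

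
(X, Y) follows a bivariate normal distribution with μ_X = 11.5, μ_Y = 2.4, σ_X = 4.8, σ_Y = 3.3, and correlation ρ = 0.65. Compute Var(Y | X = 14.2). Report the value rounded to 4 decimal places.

Var(Y | X=x) = (1 − ρ²)·σ_Y².
Var(Y | X=14.2) = (3.3)²·(1 − (0.65)²) = 10.89·0.5775 = 6.2890.

6.2890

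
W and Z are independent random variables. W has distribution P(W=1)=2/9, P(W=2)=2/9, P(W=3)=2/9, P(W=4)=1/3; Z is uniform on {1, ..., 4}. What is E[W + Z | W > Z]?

P(W > Z) = 5/12.
Summing (W+Z)·P(x,y) over outcomes with W > Z gives 13/6.
E[W + Z | W > Z] = (13/6) / (5/12) = 26/5.

26/5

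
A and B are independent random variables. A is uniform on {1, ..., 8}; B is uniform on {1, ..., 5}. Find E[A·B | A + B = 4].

10/3

P(A + B = 4) = 3/40.
Summing AB·P(x,y) over outcomes with A + B = 4 gives 1/4.
E[A·B | A + B = 4] = (1/4) / (3/40) = 10/3.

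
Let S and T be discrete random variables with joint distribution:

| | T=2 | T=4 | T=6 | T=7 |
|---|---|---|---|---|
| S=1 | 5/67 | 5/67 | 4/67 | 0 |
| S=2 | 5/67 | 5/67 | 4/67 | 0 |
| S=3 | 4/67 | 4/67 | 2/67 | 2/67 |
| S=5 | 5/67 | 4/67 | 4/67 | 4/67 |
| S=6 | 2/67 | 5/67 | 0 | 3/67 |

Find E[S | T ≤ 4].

P(T ≤ 4) = 44/67.
Summing S·P(S=x,T=y) over the conditioning event gives 141/67.
E[S | T ≤ 4] = (141/67) / (44/67) = 141/44.

141/44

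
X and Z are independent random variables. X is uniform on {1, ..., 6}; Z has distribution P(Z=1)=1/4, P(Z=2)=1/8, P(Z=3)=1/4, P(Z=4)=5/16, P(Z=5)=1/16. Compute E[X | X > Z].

P(X > Z) = 17/32.
Summing X·P(x,y) over outcomes with X > Z gives 79/32.
E[X | X > Z] = (79/32) / (17/32) = 79/17.

79/17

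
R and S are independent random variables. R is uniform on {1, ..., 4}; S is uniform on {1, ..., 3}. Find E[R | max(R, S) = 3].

Outcomes with max(R, S) = 3: (1,3), (2,3), (3,1), (3,2), (3,3), each with probability 1/12.
E[R | max(R, S) = 3] = (1 + 2 + 3 + 3 + 3) / 5 = 12/5.

12/5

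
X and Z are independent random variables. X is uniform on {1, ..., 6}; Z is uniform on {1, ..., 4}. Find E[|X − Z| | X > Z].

17/7

P(X > Z) = 7/12.
Summing |X−Z|·P(x,y) over outcomes with X > Z gives 17/12.
E[|X − Z| | X > Z] = (17/12) / (7/12) = 17/7.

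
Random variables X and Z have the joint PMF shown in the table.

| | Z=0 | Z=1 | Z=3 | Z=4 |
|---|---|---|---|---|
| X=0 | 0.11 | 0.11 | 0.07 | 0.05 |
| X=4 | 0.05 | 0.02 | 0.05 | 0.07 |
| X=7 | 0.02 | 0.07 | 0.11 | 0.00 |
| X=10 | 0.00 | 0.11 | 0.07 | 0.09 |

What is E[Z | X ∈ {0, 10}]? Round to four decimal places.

P(X ∈ {0, 10}) = 0.61.
Σ Z·P over the event = 0·(0.11) + 1·(0.11) + 3·(0.07) + 4·(0.05) + 1·(0.11) + 3·(0.07) + 4·(0.09) = 1.20.
E[Z | X ∈ {0, 10}] = (1.20) / (0.61) = 1.9672.

1.9672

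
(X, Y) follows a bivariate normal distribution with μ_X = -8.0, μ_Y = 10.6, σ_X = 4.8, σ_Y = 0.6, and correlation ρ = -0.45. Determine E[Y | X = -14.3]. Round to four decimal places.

E[Y | X=x] = μ_Y + ρ(σ_Y/σ_X)(x − μ_X) for jointly normal variables.
E[Y | X=-14.3] = 10.6 + (-0.45)·(0.6/4.8)·(-14.3 − (-8.0)) = 10.6 + (-0.05625)·(-6.3) = 10.9544.

10.9544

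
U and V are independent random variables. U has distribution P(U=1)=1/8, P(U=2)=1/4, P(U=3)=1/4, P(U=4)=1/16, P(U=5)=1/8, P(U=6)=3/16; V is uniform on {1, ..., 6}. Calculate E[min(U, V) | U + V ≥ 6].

196/67

P(U + V ≥ 6) = 67/96.
Summing min(U,V)·P(x,y) over outcomes with U + V ≥ 6 gives 49/24.
E[min(U, V) | U + V ≥ 6] = (49/24) / (67/96) = 196/67.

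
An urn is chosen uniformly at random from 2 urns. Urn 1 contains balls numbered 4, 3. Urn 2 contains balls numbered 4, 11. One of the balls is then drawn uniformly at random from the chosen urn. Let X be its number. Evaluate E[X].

11/2

E[X | urn 1] = (4+3)/2 = 7/2.
E[X | urn 2] = (4+11)/2 = 15/2.
E[X] = (1/2)·(7/2) + (1/2)·(15/2) = 11/2.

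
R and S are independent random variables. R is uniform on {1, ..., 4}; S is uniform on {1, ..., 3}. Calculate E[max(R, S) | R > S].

10/3

Outcomes with R > S: (2,1), (3,1), (3,2), (4,1), (4,2), (4,3), each with probability 1/12.
E[max(R, S) | R > S] = (2 + 3 + 3 + 4 + 4 + 4) / 6 = 10/3.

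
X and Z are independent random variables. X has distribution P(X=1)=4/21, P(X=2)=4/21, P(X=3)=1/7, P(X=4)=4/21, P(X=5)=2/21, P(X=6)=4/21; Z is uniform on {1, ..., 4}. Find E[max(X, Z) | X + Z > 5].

P(X + Z > 5) = 23/42.
Summing max(X,Z)·P(x,y) over outcomes with X + Z > 5 gives 221/84.
E[max(X, Z) | X + Z > 5] = (221/84) / (23/42) = 221/46.

221/46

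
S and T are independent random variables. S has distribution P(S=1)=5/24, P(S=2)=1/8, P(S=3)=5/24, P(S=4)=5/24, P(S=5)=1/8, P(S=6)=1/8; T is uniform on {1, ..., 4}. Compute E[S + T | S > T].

P(S > T) = 13/24.
Summing (S+T)·P(x,y) over outcomes with S > T gives 7/2.
E[S + T | S > T] = (7/2) / (13/24) = 84/13.

84/13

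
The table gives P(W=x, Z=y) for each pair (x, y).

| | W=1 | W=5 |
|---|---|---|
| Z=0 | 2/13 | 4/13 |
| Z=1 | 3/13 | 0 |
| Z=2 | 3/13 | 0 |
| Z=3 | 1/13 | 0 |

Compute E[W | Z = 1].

P(Z = 1) = 3/13.
Σ W·P over the event = 1·(3/13) = 3/13.
E[W | Z = 1] = (3/13) / (3/13) = 1.

1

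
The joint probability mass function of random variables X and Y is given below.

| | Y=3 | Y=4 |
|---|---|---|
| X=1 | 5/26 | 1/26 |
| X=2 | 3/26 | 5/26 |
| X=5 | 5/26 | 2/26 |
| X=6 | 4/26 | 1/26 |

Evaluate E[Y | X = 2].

P(X = 2) = 4/13.
Σ Y·P over the event = 3·(3/26) + 4·(5/26) = 29/26.
E[Y | X = 2] = (29/26) / (4/13) = 29/8.

29/8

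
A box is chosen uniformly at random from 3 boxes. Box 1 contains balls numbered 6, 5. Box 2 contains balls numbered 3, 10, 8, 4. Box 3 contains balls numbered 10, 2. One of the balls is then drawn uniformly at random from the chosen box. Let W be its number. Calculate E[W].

E[W | box 1] = (6+5)/2 = 11/2.
E[W | box 2] = (3+10+8+4)/4 = 25/4.
E[W | box 3] = (10+2)/2 = 6.
E[W] = (1/3)·(11/2) + (1/3)·(25/4) + (1/3)·(6) = 71/12.

71/12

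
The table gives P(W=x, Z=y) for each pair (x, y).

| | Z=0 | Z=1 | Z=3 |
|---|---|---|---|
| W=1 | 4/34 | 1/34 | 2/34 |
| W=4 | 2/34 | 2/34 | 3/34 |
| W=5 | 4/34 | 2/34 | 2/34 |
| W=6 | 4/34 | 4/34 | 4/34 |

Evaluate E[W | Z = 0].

P(Z = 0) = 7/17.
Σ W·P over the event = 1·(4/34) + 4·(2/34) + 5·(4/34) + 6·(4/34) = 28/17.
E[W | Z = 0] = (28/17) / (7/17) = 4.

4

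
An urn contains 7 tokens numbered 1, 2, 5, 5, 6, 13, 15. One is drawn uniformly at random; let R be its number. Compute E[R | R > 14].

P(R > 14) = 1/7.
Σ over the event: 15·1/7 = 15/7.
E[R | R > 14] = (15/7) / (1/7) = 15.

15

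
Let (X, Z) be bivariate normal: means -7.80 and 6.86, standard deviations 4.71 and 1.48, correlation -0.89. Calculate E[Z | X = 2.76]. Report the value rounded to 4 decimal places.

3.9068

E[Z | X=x] = μ_Z + ρ(σ_Z/σ_X)(x − μ_X) for jointly normal variables.
E[Z | X=2.76] = 6.86 + (-0.89)·(1.48/4.71)·(2.76 − (-7.80)) = 6.86 + (-0.27966)·(10.56) = 3.9068.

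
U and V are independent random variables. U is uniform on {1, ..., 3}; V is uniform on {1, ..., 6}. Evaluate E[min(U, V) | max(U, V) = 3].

Outcomes with max(U, V) = 3: (1,3), (2,3), (3,1), (3,2), (3,3), each with probability 1/18.
E[min(U, V) | max(U, V) = 3] = (1 + 2 + 1 + 2 + 3) / 5 = 9/5.

9/5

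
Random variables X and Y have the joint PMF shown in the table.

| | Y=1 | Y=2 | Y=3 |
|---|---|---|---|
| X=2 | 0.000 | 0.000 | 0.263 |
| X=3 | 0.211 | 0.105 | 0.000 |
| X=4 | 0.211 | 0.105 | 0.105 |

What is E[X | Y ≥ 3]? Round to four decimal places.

2.5707

P(Y ≥ 3) = 0.368.
Σ X·P over the event = 2·(0.263) + 4·(0.105) = 0.946.
E[X | Y ≥ 3] = (0.946) / (0.368) = 2.5707.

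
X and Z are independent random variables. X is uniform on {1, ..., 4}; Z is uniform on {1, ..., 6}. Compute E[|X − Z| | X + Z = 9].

2

P(X + Z = 9) = 1/12.
Summing |X−Z|·P(x,y) over outcomes with X + Z = 9 gives 1/6.
E[|X − Z| | X + Z = 9] = (1/6) / (1/12) = 2.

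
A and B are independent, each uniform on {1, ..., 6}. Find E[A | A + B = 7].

7/2

P(A + B = 7) = 1/6.
Summing A·P(x,y) over outcomes with A + B = 7 gives 7/12.
E[A | A + B = 7] = (7/12) / (1/6) = 7/2.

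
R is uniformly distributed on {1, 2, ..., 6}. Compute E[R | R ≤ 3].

2

Given R ≤ 3, R is equally likely to be any of {1, 2, 3}.
E[R | R ≤ 3] = (1 + 2 + 3) / 3 = 2.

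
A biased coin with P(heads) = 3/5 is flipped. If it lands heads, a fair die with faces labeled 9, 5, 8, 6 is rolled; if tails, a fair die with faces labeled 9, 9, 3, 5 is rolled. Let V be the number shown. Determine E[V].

34/5

E[V | heads] = (9+5+8+6)/4 = 7.
E[V | tails] = (9+9+3+5)/4 = 13/2.
E[V] = (3/5)·(7) + (2/5)·(13/2) = 34/5.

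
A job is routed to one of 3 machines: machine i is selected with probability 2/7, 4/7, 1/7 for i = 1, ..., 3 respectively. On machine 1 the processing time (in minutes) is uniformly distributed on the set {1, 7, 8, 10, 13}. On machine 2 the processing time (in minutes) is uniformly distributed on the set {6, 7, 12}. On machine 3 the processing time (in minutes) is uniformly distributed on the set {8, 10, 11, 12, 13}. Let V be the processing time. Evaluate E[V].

E[V | machine 1] = (1+7+8+10+13)/5 = 39/5.
E[V | machine 2] = (6+7+12)/3 = 25/3.
E[V | machine 3] = (8+10+11+12+13)/5 = 54/5.
E[V] = (2/7)·(39/5) + (4/7)·(25/3) + (1/7)·(54/5) = 128/15.

128/15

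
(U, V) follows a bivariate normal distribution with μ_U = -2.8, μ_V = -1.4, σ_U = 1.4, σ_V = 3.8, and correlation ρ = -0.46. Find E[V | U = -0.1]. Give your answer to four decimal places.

-4.7711

For a bivariate normal, E[V | U=x] = μ_V + ρ·(σ_V/σ_U)·(x − μ_U).
E[V | U=-0.1] = -1.4 + (-0.46)·(3.8/1.4)·(-0.1 − (-2.8)) = -1.4 + (-1.24857)·(2.7) = -4.7711.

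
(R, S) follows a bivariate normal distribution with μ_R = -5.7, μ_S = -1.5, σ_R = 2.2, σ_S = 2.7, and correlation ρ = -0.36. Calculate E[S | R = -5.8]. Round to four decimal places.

-1.4558

For a bivariate normal, E[S | R=x] = μ_S + ρ·(σ_S/σ_R)·(x − μ_R).
E[S | R=-5.8] = -1.5 + (-0.36)·(2.7/2.2)·(-5.8 − (-5.7)) = -1.5 + (-0.44182)·(-0.1) = -1.4558.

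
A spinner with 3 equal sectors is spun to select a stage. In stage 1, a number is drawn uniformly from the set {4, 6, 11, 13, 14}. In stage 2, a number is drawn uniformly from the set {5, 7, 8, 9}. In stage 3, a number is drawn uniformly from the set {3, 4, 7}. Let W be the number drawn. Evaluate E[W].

E[W | stage 1] = (4+6+11+13+14)/5 = 48/5.
E[W | stage 2] = (5+7+8+9)/4 = 29/4.
E[W | stage 3] = (3+4+7)/3 = 14/3.
By the law of total expectation,
E[W] = (1/3)·(48/5) + (1/3)·(29/4) + (1/3)·(14/3) = 1291/180.

1291/180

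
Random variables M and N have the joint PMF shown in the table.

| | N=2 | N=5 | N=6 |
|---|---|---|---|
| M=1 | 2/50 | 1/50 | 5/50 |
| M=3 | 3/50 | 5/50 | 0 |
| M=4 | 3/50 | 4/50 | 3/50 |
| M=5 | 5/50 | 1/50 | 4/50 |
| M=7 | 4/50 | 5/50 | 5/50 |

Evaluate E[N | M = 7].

9/2

P(M = 7) = 7/25.
Σ N·P over the event = 2·(4/50) + 5·(5/50) + 6·(5/50) = 63/50.
E[N | M = 7] = (63/50) / (7/25) = 9/2.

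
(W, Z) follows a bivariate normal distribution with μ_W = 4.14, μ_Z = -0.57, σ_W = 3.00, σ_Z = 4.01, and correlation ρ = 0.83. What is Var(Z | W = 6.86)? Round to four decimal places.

5.0025

For a bivariate normal, Var(Z | W=x) = σ_Z²(1 − ρ²).
Var(Z | W=6.86) = (4.01)²·(1 − (0.83)²) = 16.0801·0.3111 = 5.0025.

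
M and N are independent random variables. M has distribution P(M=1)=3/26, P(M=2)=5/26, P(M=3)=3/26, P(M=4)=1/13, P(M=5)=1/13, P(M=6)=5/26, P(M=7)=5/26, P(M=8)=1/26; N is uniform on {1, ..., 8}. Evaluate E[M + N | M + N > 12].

P(M + N > 12) = 31/208.
Summing (M+N)·P(x,y) over outcomes with M + N > 12 gives 33/16.
E[M + N | M + N > 12] = (33/16) / (31/208) = 429/31.

429/31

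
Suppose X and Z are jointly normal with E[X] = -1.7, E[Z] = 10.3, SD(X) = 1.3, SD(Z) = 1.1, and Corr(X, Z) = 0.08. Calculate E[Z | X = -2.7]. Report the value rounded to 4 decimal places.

10.2323

E[Z | X=x] = μ_Z + ρ(σ_Z/σ_X)(x − μ_X) for jointly normal variables.
E[Z | X=-2.7] = 10.3 + (0.08)·(1.1/1.3)·(-2.7 − (-1.7)) = 10.3 + (0.067692)·(-1) = 10.2323.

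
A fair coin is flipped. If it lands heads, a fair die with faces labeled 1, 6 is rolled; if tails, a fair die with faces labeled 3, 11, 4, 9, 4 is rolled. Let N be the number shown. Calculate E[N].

E[N | heads] = (1+6)/2 = 7/2.
E[N | tails] = (3+11+4+9+4)/5 = 31/5.
E[N] = (1/2)·(7/2) + (1/2)·(31/5) = 97/20.

97/20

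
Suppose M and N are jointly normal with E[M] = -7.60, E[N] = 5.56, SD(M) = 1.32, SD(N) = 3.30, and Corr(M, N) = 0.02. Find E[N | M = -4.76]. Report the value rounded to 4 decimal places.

The regression of N on M has slope ρ·σ_N/σ_M and passes through (μ_M, μ_N).
E[N | M=-4.76] = 5.56 + (0.02)·(3.30/1.32)·(-4.76 − (-7.60)) = 5.56 + (0.05)·(2.84) = 5.7020.

5.7020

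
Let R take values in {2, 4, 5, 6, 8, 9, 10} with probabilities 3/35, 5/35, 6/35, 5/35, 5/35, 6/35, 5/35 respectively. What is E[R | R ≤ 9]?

P(R ≤ 9) = 6/7.
Σ over the event: 2·3/35 + 4·1/7 + 5·6/35 + 6·1/7 + 8·1/7 + 9·6/35 = 36/7.
E[R | R ≤ 9] = (36/7) / (6/7) = 6.

6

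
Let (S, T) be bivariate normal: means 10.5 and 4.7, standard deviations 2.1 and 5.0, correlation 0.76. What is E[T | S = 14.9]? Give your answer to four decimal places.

12.6619

E[T | S=x] = μ_T + ρ(σ_T/σ_S)(x − μ_S) for jointly normal variables.
E[T | S=14.9] = 4.7 + (0.76)·(5.0/2.1)·(14.9 − (10.5)) = 4.7 + (1.80952)·(4.4) = 12.6619.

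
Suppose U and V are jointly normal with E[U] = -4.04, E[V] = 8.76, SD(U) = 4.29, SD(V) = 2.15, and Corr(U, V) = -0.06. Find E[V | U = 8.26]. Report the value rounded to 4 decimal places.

8.3901

The regression of V on U has slope ρ·σ_V/σ_U and passes through (μ_U, μ_V).
E[V | U=8.26] = 8.76 + (-0.06)·(2.15/4.29)·(8.26 − (-4.04)) = 8.76 + (-0.03007)·(12.3) = 8.3901.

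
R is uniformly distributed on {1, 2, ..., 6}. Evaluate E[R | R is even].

Given R is even, R is equally likely to be any of {2, 4, 6}.
E[R | R is even] = (2 + 4 + 6) / 3 = 4.

4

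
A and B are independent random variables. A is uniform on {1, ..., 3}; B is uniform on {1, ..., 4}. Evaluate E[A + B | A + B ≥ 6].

P(A + B ≥ 6) = 1/4.
Summing (A+B)·P(x,y) over outcomes with A + B ≥ 6 gives 19/12.
E[A + B | A + B ≥ 6] = (19/12) / (1/4) = 19/3.

19/3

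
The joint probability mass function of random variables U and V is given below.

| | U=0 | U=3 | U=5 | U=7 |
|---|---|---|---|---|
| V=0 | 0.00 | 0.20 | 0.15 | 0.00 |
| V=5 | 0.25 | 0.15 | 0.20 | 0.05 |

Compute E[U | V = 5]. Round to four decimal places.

2.7692

P(V = 5) = 0.65.
Σ U·P over the event = 0·(0.25) + 3·(0.15) + 5·(0.20) + 7·(0.05) = 1.80.
E[U | V = 5] = (1.80) / (0.65) = 2.7692.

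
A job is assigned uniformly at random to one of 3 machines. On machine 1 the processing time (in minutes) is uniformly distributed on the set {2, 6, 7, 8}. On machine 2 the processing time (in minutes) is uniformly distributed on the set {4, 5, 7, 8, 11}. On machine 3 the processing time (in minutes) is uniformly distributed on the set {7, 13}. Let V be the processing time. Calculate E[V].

E[V | machine 1] = (2+6+7+8)/4 = 23/4.
E[V | machine 2] = (4+5+7+8+11)/5 = 7.
E[V | machine 3] = (7+13)/2 = 10.
E[V] = (1/3)·(23/4) + (1/3)·(7) + (1/3)·(10) = 91/12.

91/12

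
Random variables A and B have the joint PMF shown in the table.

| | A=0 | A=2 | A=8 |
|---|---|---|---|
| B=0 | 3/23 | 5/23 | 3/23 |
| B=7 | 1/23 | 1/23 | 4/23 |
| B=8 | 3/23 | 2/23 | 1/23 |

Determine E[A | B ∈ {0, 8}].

46/17

P(B ∈ {0, 8}) = 17/23.
Σ A·P over the event = 0·(3/23) + 0·(3/23) + 2·(5/23) + 2·(2/23) + 8·(3/23) + 8·(1/23) = 2.
E[A | B ∈ {0, 8}] = (2) / (17/23) = 46/17.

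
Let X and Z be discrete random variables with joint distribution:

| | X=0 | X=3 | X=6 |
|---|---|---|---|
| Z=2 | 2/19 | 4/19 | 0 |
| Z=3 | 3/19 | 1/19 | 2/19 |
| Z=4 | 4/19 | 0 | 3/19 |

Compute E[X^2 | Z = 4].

P(Z = 4) = 7/19.
Σ X^2·P over the event = 0·(4/19) + 36·(3/19) = 108/19.
E[X^2 | Z = 4] = (108/19) / (7/19) = 108/7.

108/7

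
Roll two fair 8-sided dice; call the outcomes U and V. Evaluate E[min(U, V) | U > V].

P(U > V) = 7/16.
Summing min(U,V)·P(x,y) over outcomes with U > V gives 21/16.
E[min(U, V) | U > V] = (21/16) / (7/16) = 3.

3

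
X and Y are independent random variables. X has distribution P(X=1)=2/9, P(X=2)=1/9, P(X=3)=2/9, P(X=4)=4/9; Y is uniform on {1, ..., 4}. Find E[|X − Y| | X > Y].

31/17

P(X > Y) = 17/36.
Summing |X−Y|·P(x,y) over outcomes with X > Y gives 31/36.
E[|X − Y| | X > Y] = (31/36) / (17/36) = 31/17.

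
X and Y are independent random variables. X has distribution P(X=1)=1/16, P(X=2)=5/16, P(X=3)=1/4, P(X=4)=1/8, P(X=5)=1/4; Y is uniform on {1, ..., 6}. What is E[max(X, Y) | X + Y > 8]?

11/2

P(X + Y > 8) = 5/24.
Summing max(X,Y)·P(x,y) over outcomes with X + Y > 8 gives 55/48.
E[max(X, Y) | X + Y > 8] = (55/48) / (5/24) = 11/2.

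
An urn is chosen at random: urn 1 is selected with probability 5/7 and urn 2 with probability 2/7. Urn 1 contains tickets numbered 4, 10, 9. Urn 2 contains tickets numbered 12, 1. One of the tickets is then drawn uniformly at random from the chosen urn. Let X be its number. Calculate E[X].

22/3

E[X | urn 1] = (4+10+9)/3 = 23/3.
E[X | urn 2] = (12+1)/2 = 13/2.
E[X] = (5/7)·(23/3) + (2/7)·(13/2) = 22/3.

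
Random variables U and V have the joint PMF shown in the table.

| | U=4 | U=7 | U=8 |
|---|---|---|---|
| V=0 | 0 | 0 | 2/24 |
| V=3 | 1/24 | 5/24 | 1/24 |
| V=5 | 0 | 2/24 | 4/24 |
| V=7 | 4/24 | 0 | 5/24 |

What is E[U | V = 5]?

P(V = 5) = 1/4.
Summing U·P(U=x,V=y) over the conditioning event gives 23/12.
E[U | V = 5] = (23/12) / (1/4) = 23/3.

23/3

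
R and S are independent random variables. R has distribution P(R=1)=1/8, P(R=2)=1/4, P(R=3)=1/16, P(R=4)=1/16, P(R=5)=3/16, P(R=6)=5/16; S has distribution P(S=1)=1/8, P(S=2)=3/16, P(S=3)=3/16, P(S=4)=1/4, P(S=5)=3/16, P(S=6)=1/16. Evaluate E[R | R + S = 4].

9/5

P(R + S = 4) = 5/64.
Summing R·P(x,y) over outcomes with R + S = 4 gives 9/64.
E[R | R + S = 4] = (9/64) / (5/64) = 9/5.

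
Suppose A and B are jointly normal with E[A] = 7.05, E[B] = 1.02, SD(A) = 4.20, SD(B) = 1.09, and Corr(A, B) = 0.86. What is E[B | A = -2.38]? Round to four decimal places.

The regression of B on A has slope ρ·σ_B/σ_A and passes through (μ_A, μ_B).
E[B | A=-2.38] = 1.02 + (0.86)·(1.09/4.20)·(-2.38 − (7.05)) = 1.02 + (0.22319)·(-9.43) = -1.0847.

-1.0847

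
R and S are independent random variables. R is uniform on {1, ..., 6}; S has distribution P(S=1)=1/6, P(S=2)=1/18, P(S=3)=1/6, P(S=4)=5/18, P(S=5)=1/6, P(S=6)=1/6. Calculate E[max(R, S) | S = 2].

P(S = 2) = 1/18.
Summing max(R,S)·P(x,y) over outcomes with S = 2 gives 11/54.
E[max(R, S) | S = 2] = (11/54) / (1/18) = 11/3.

11/3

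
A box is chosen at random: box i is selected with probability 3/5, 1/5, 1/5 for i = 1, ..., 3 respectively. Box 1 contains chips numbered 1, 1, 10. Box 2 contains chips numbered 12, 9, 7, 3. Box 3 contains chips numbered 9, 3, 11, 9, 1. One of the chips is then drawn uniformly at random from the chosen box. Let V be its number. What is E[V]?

527/100

E[V | box 1] = (1+1+10)/3 = 4.
E[V | box 2] = (12+9+7+3)/4 = 31/4.
E[V | box 3] = (9+3+11+9+1)/5 = 33/5.
E[V] = (3/5)·(4) + (1/5)·(31/4) + (1/5)·(33/5) = 527/100.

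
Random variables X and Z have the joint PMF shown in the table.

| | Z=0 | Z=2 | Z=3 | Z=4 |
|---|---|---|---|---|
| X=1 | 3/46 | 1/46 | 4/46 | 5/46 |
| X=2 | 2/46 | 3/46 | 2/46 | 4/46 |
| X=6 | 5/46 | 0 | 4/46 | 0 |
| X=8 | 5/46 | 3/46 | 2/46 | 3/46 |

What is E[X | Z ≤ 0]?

77/15

P(Z ≤ 0) = 15/46.
Σ X·P over the event = 1·(3/46) + 2·(2/46) + 6·(5/46) + 8·(5/46) = 77/46.
E[X | Z ≤ 0] = (77/46) / (15/46) = 77/15.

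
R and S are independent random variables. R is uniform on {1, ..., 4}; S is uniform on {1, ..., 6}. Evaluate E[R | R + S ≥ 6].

20/7

P(R + S ≥ 6) = 7/12.
Summing R·P(x,y) over outcomes with R + S ≥ 6 gives 5/3.
E[R | R + S ≥ 6] = (5/3) / (7/12) = 20/7.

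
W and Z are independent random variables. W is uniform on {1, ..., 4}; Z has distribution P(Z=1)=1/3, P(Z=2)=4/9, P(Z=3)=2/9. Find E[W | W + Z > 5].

15/4

P(W + Z > 5) = 2/9.
Summing W·P(x,y) over outcomes with W + Z > 5 gives 5/6.
E[W | W + Z > 5] = (5/6) / (2/9) = 15/4.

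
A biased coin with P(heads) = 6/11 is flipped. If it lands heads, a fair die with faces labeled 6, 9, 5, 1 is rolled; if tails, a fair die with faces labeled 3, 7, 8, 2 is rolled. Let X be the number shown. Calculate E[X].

113/22

E[X | heads] = (6+9+5+1)/4 = 21/4.
E[X | tails] = (3+7+8+2)/4 = 5.
E[X] = (6/11)·(21/4) + (5/11)·(5) = 113/22.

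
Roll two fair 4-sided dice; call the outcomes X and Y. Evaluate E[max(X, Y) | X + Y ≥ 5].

P(X + Y ≥ 5) = 5/8.
Summing max(X,Y)·P(x,y) over outcomes with X + Y ≥ 5 gives 37/16.
E[max(X, Y) | X + Y ≥ 5] = (37/16) / (5/8) = 37/10.

37/10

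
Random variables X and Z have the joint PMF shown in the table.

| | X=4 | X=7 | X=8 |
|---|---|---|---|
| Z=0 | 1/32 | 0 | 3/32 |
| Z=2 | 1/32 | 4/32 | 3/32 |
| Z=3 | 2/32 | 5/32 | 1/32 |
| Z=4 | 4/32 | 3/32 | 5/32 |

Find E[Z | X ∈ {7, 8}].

P(X ∈ {7, 8}) = 3/4.
Σ Z·P over the event = 2·(4/32) + 3·(5/32) + 4·(3/32) + 0·(3/32) + 2·(3/32) + 3·(1/32) + 4·(5/32) = 2.
E[Z | X ∈ {7, 8}] = (2) / (3/4) = 8/3.

8/3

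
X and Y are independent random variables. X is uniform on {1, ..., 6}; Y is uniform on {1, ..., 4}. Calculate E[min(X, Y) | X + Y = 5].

P(X + Y = 5) = 1/6.
Summing min(X,Y)·P(x,y) over outcomes with X + Y = 5 gives 1/4.
E[min(X, Y) | X + Y = 5] = (1/4) / (1/6) = 3/2.

3/2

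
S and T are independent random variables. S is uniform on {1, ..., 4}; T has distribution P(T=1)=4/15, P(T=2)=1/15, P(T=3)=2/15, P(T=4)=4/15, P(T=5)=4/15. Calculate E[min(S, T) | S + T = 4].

P(S + T = 4) = 7/60.
Summing min(S,T)·P(x,y) over outcomes with S + T = 4 gives 2/15.
E[min(S, T) | S + T = 4] = (2/15) / (7/60) = 8/7.

8/7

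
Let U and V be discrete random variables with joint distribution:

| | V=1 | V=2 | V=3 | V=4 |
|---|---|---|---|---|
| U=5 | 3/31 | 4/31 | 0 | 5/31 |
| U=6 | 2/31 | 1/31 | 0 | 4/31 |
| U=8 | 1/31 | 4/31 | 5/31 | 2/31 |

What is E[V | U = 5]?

31/12

P(U = 5) = 12/31.
Σ V·P over the event = 1·(3/31) + 2·(4/31) + 4·(5/31) = 1.
E[V | U = 5] = (1) / (12/31) = 31/12.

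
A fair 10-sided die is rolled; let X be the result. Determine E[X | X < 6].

Given X < 6, X is equally likely to be any of {1, 2, 3, 4, 5}.
E[X | X < 6] = (1 + 2 + 3 + 4 + 5) / 5 = 3.

3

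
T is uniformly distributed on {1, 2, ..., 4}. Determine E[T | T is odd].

2

Given T is odd, T is equally likely to be any of {1, 3}.
E[T | T is odd] = (1 + 3) / 2 = 2.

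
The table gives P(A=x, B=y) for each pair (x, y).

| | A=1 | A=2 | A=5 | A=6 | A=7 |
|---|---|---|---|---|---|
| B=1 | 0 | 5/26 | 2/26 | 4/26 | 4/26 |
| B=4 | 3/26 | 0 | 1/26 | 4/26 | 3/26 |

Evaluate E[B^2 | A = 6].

17/2

P(A = 6) = 4/13.
Summing B^2·P(A=x,B=y) over the conditioning event gives 34/13.
E[B^2 | A = 6] = (34/13) / (4/13) = 17/2.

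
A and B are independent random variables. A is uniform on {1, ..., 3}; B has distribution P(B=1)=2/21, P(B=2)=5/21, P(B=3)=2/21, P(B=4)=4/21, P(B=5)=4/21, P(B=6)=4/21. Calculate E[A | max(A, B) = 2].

19/12

P(max(A, B) = 2) = 4/21.
Summing A·P(x,y) over outcomes with max(A, B) = 2 gives 19/63.
E[A | max(A, B) = 2] = (19/63) / (4/21) = 19/12.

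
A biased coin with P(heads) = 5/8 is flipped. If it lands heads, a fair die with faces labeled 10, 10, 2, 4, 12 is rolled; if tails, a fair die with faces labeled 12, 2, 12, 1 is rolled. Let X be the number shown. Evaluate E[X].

E[X | heads] = (10+10+2+4+12)/5 = 38/5.
E[X | tails] = (12+2+12+1)/4 = 27/4.
By the law of total expectation,
E[X] = (5/8)·(38/5) + (3/8)·(27/4) = 233/32.

233/32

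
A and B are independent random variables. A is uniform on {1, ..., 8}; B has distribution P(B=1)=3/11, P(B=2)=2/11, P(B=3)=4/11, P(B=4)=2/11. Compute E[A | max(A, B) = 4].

56/17

P(max(A, B) = 4) = 17/88.
Summing A·P(x,y) over outcomes with max(A, B) = 4 gives 7/11.
E[A | max(A, B) = 4] = (7/11) / (17/88) = 56/17.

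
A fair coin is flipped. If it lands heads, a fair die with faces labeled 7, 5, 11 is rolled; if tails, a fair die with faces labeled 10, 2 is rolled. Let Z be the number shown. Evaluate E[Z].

41/6

E[Z | heads] = (7+5+11)/3 = 23/3.
E[Z | tails] = (10+2)/2 = 6.
E[Z] = (1/2)·(23/3) + (1/2)·(6) = 41/6.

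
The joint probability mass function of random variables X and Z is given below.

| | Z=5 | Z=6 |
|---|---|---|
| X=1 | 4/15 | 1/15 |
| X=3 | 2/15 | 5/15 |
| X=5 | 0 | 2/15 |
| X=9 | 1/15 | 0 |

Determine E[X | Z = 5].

19/7

P(Z = 5) = 7/15.
Σ X·P over the event = 1·(4/15) + 3·(2/15) + 9·(1/15) = 19/15.
E[X | Z = 5] = (19/15) / (7/15) = 19/7.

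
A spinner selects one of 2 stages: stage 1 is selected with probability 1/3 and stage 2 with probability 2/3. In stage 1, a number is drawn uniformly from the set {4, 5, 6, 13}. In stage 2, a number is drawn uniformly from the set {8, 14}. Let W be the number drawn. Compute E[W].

E[W | stage 1] = (4+5+6+13)/4 = 7.
E[W | stage 2] = (8+14)/2 = 11.
E[W] = (1/3)·(7) + (2/3)·(11) = 29/3.

29/3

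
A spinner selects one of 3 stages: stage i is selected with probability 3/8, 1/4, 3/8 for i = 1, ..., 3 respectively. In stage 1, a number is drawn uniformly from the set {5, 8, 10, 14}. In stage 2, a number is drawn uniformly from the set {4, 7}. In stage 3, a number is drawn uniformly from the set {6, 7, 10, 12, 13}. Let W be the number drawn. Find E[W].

E[W | stage 1] = (5+8+10+14)/4 = 37/4.
E[W | stage 2] = (4+7)/2 = 11/2.
E[W | stage 3] = (6+7+10+12+13)/5 = 48/5.
E[W] = (3/8)·(37/4) + (1/4)·(11/2) + (3/8)·(48/5) = 1351/160.

1351/160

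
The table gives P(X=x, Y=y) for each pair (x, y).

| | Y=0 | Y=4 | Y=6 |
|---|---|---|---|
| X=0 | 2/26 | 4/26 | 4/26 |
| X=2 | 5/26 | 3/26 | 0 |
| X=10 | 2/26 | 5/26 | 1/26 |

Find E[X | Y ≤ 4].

86/21

P(Y ≤ 4) = 21/26.
Σ X·P over the event = 0·(2/26) + 0·(4/26) + 2·(5/26) + 2·(3/26) + 10·(2/26) + 10·(5/26) = 43/13.
E[X | Y ≤ 4] = (43/13) / (21/26) = 86/21.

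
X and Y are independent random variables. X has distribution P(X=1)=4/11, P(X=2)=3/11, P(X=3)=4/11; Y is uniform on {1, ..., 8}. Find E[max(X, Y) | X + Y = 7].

P(X + Y = 7) = 1/8.
Summing max(X,Y)·P(x,y) over outcomes with X + Y = 7 gives 5/8.
E[max(X, Y) | X + Y = 7] = (5/8) / (1/8) = 5.

5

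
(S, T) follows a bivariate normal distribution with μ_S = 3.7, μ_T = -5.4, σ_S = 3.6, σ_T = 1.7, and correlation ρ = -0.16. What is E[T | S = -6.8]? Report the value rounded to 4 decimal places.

-4.6067

For a bivariate normal, E[T | S=x] = μ_T + ρ·(σ_T/σ_S)·(x − μ_S).
E[T | S=-6.8] = -5.4 + (-0.16)·(1.7/3.6)·(-6.8 − (3.7)) = -5.4 + (-0.075556)·(-10.5) = -4.6067.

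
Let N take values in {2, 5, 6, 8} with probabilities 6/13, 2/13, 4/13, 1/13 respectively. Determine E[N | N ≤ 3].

2

P(N ≤ 3) = 6/13.
Σ over the event: 2·6/13 = 12/13.
E[N | N ≤ 3] = (12/13) / (6/13) = 2.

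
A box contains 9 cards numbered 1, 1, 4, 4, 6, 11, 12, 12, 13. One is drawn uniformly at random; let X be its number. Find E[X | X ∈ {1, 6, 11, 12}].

43/6

P(X ∈ {1, 6, 11, 12}) = 2/3.
Σ over the event: 1·2/9 + 6·1/9 + 11·1/9 + 12·2/9 = 43/9.
E[X | X ∈ {1, 6, 11, 12}] = (43/9) / (2/3) = 43/6.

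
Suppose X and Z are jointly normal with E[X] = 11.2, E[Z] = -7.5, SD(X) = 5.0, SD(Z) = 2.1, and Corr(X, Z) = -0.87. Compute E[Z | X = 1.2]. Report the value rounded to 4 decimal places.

-3.8460

The regression of Z on X has slope ρ·σ_Z/σ_X and passes through (μ_X, μ_Z).
E[Z | X=1.2] = -7.5 + (-0.87)·(2.1/5.0)·(1.2 − (11.2)) = -7.5 + (-0.3654)·(-10) = -3.8460.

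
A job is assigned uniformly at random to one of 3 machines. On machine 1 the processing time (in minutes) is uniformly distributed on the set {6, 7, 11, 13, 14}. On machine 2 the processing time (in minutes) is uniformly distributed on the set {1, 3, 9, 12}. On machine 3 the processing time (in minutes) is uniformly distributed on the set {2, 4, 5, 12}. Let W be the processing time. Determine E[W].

E[W | machine 1] = (6+7+11+13+14)/5 = 51/5.
E[W | machine 2] = (1+3+9+12)/4 = 25/4.
E[W | machine 3] = (2+4+5+12)/4 = 23/4.
By the law of total expectation,
E[W] = (1/3)·(51/5) + (1/3)·(25/4) + (1/3)·(23/4) = 37/5.

37/5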